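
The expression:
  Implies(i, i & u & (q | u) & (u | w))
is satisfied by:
  {u: True, i: False}
  {i: False, u: False}
  {i: True, u: True}


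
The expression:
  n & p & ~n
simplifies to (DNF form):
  False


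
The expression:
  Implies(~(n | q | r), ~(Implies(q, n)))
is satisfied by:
  {r: True, n: True, q: True}
  {r: True, n: True, q: False}
  {r: True, q: True, n: False}
  {r: True, q: False, n: False}
  {n: True, q: True, r: False}
  {n: True, q: False, r: False}
  {q: True, n: False, r: False}


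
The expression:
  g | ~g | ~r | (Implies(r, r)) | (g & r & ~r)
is always true.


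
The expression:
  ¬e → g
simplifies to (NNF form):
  e ∨ g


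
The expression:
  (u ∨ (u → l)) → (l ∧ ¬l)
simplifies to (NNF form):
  False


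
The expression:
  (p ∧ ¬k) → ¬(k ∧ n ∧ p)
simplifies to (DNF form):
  True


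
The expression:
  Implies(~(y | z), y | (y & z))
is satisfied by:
  {y: True, z: True}
  {y: True, z: False}
  {z: True, y: False}


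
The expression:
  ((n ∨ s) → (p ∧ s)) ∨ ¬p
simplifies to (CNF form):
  s ∨ ¬n ∨ ¬p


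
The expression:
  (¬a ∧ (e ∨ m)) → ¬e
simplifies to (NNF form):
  a ∨ ¬e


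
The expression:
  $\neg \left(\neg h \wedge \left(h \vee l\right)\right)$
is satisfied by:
  {h: True, l: False}
  {l: False, h: False}
  {l: True, h: True}


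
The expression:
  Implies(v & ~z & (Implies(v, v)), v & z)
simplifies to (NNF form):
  z | ~v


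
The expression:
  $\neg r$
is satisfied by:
  {r: False}


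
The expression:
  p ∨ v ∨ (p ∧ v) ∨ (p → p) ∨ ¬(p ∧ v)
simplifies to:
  True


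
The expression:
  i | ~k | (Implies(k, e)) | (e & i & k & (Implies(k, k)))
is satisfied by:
  {i: True, e: True, k: False}
  {i: True, k: False, e: False}
  {e: True, k: False, i: False}
  {e: False, k: False, i: False}
  {i: True, e: True, k: True}
  {i: True, k: True, e: False}
  {e: True, k: True, i: False}


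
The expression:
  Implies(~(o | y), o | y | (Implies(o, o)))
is always true.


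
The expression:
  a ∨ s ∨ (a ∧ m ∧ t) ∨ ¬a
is always true.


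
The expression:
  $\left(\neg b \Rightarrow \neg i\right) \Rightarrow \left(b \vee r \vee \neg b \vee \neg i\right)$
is always true.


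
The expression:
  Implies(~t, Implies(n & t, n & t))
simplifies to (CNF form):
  True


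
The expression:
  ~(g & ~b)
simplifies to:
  b | ~g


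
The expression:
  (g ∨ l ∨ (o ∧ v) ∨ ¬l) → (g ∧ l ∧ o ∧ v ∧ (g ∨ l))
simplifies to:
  g ∧ l ∧ o ∧ v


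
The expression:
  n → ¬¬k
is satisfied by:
  {k: True, n: False}
  {n: False, k: False}
  {n: True, k: True}


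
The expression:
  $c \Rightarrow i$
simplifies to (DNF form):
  $i \vee \neg c$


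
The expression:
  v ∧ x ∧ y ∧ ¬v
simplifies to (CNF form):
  False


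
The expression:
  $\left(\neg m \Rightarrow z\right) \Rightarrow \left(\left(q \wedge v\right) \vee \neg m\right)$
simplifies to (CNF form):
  $\left(q \vee \neg m\right) \wedge \left(v \vee \neg m\right)$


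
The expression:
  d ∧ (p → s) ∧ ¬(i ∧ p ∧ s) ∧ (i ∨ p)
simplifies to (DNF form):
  (d ∧ i ∧ ¬i) ∨ (d ∧ i ∧ ¬p) ∨ (d ∧ i ∧ p ∧ ¬i) ∨ (d ∧ i ∧ p ∧ ¬p) ∨ (d ∧ i ∧ s ∧ ¬i) ∨ (d ∧ i ∧ s ∧ ¬p) ∨ (d ∧ p ∧ s ∧ ¬i) ∨ (d ∧ p ∧ s ∧ ¬p)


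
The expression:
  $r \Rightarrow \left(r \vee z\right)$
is always true.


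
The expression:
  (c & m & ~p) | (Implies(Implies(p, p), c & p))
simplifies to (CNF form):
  c & (m | p)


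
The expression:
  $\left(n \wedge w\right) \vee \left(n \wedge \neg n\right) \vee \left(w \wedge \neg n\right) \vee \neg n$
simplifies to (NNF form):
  $w \vee \neg n$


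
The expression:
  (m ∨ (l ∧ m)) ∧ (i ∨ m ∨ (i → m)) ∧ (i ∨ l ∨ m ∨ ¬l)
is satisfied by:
  {m: True}


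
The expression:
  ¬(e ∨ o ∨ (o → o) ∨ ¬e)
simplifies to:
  False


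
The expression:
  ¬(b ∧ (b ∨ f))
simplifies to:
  ¬b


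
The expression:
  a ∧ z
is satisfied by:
  {a: True, z: True}


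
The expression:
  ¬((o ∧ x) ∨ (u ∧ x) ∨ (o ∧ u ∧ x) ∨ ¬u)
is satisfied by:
  {u: True, x: False}


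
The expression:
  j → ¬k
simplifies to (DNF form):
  ¬j ∨ ¬k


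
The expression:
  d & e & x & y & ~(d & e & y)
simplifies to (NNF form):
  False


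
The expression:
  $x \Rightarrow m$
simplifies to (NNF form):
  $m \vee \neg x$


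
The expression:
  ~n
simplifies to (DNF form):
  ~n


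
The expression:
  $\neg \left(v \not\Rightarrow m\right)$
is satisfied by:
  {m: True, v: False}
  {v: False, m: False}
  {v: True, m: True}


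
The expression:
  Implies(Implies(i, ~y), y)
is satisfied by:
  {y: True}


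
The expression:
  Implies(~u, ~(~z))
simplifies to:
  u | z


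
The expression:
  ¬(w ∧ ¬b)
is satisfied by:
  {b: True, w: False}
  {w: False, b: False}
  {w: True, b: True}


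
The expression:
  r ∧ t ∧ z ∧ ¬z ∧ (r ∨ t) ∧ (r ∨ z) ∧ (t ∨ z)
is never true.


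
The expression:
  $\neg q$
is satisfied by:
  {q: False}


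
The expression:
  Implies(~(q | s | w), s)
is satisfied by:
  {s: True, q: True, w: True}
  {s: True, q: True, w: False}
  {s: True, w: True, q: False}
  {s: True, w: False, q: False}
  {q: True, w: True, s: False}
  {q: True, w: False, s: False}
  {w: True, q: False, s: False}


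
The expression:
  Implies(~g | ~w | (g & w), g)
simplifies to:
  g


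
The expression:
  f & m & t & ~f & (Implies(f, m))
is never true.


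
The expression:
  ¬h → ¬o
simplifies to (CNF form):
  h ∨ ¬o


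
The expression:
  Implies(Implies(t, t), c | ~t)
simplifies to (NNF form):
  c | ~t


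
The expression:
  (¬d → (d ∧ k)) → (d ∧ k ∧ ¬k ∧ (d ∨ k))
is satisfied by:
  {d: False}


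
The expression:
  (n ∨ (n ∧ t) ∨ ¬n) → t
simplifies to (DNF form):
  t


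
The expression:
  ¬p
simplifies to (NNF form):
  ¬p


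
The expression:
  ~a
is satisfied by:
  {a: False}


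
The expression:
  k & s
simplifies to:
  k & s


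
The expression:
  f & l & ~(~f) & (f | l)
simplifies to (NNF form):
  f & l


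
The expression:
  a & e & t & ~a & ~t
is never true.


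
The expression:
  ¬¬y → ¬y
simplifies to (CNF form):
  ¬y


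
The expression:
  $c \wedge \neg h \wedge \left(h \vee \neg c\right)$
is never true.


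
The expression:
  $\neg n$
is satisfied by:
  {n: False}


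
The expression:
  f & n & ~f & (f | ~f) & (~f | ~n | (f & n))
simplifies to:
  False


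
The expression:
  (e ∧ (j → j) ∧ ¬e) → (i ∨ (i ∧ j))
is always true.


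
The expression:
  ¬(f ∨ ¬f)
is never true.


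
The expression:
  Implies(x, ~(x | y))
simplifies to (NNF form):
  ~x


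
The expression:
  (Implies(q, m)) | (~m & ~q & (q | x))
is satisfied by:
  {m: True, q: False}
  {q: False, m: False}
  {q: True, m: True}


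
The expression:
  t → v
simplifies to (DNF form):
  v ∨ ¬t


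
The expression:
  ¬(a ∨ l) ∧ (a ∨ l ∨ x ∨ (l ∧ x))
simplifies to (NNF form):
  x ∧ ¬a ∧ ¬l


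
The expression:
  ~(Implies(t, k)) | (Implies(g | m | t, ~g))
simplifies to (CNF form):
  (t | ~g) & (~g | ~k)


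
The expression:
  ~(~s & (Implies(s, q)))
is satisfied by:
  {s: True}


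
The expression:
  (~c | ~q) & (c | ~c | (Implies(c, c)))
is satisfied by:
  {c: False, q: False}
  {q: True, c: False}
  {c: True, q: False}


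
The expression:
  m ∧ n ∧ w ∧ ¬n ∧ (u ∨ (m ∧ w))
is never true.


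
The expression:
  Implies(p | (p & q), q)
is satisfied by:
  {q: True, p: False}
  {p: False, q: False}
  {p: True, q: True}


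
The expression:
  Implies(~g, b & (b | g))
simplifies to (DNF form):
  b | g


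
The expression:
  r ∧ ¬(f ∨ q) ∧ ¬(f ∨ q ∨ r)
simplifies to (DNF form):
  False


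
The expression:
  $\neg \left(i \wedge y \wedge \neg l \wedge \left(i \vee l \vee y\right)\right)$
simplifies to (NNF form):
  $l \vee \neg i \vee \neg y$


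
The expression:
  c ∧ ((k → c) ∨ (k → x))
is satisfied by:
  {c: True}


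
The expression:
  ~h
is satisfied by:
  {h: False}


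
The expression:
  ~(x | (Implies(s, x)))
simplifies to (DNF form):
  s & ~x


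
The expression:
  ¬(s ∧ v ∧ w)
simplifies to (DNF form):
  ¬s ∨ ¬v ∨ ¬w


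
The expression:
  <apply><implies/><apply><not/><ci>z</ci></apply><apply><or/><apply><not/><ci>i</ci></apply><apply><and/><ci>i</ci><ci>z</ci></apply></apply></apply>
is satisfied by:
  {z: True, i: False}
  {i: False, z: False}
  {i: True, z: True}


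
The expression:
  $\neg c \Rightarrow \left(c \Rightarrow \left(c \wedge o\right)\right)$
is always true.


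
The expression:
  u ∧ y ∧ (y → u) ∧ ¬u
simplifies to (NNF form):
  False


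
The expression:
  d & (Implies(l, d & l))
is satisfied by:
  {d: True}


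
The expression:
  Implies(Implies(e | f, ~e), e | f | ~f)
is always true.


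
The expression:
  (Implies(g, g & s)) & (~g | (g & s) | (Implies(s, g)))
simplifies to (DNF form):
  s | ~g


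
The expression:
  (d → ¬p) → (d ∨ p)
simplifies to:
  d ∨ p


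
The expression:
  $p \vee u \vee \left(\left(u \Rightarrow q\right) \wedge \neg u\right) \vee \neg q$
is always true.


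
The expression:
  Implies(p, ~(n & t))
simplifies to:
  ~n | ~p | ~t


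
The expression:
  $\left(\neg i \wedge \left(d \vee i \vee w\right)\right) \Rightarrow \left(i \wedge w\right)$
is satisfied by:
  {i: True, d: False, w: False}
  {i: True, w: True, d: False}
  {i: True, d: True, w: False}
  {i: True, w: True, d: True}
  {w: False, d: False, i: False}


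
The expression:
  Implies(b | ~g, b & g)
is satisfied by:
  {g: True}


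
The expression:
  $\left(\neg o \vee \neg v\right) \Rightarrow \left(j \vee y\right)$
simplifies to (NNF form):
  $j \vee y \vee \left(o \wedge v\right)$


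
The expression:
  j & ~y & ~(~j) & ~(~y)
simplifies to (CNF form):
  False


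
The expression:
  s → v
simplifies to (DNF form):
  v ∨ ¬s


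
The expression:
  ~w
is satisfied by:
  {w: False}


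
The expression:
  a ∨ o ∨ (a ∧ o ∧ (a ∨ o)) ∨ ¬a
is always true.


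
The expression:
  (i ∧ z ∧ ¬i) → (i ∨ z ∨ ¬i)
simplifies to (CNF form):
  True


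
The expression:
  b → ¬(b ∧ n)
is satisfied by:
  {n: False, b: False}
  {b: True, n: False}
  {n: True, b: False}


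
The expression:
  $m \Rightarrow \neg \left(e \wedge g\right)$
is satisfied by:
  {g: False, m: False, e: False}
  {e: True, g: False, m: False}
  {m: True, g: False, e: False}
  {e: True, m: True, g: False}
  {g: True, e: False, m: False}
  {e: True, g: True, m: False}
  {m: True, g: True, e: False}


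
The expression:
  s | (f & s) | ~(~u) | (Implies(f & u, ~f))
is always true.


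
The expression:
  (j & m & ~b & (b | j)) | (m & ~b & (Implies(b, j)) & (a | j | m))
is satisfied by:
  {m: True, b: False}


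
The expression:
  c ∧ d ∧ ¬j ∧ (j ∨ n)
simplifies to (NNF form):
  c ∧ d ∧ n ∧ ¬j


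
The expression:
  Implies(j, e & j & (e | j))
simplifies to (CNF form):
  e | ~j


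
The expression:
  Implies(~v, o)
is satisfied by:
  {o: True, v: True}
  {o: True, v: False}
  {v: True, o: False}


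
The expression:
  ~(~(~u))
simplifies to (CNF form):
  ~u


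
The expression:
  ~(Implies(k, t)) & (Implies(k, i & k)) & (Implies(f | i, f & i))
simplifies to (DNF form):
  f & i & k & ~t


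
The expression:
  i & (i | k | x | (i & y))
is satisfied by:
  {i: True}


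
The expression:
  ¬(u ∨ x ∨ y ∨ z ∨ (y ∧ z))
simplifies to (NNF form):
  ¬u ∧ ¬x ∧ ¬y ∧ ¬z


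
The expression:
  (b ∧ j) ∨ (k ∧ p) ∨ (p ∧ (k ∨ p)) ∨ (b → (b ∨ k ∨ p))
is always true.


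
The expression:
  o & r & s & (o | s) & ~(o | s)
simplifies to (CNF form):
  False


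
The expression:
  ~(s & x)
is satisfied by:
  {s: False, x: False}
  {x: True, s: False}
  {s: True, x: False}


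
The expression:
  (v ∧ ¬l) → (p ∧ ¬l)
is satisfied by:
  {p: True, l: True, v: False}
  {p: True, v: False, l: False}
  {l: True, v: False, p: False}
  {l: False, v: False, p: False}
  {p: True, l: True, v: True}
  {p: True, v: True, l: False}
  {l: True, v: True, p: False}


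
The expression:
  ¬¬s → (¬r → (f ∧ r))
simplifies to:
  r ∨ ¬s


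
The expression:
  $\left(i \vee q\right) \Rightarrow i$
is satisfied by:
  {i: True, q: False}
  {q: False, i: False}
  {q: True, i: True}


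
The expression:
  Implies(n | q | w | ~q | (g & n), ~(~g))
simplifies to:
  g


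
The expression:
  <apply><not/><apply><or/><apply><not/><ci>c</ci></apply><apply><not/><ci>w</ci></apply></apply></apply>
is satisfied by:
  {c: True, w: True}


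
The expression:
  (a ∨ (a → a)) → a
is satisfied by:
  {a: True}


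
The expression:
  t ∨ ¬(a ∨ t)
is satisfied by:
  {t: True, a: False}
  {a: False, t: False}
  {a: True, t: True}


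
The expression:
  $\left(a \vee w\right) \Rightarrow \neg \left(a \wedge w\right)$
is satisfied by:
  {w: False, a: False}
  {a: True, w: False}
  {w: True, a: False}


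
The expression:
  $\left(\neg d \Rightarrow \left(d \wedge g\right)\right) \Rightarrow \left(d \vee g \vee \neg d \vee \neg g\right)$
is always true.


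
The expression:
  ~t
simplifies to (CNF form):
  ~t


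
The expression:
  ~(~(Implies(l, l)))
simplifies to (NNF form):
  True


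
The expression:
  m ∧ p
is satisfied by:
  {m: True, p: True}


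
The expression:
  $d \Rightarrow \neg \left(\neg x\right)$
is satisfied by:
  {x: True, d: False}
  {d: False, x: False}
  {d: True, x: True}


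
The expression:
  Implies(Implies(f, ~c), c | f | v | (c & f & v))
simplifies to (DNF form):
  c | f | v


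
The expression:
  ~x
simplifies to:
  ~x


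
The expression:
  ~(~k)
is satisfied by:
  {k: True}


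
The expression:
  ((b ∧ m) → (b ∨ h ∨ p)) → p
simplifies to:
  p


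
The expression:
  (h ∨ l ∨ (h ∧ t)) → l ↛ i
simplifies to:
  (l ∧ ¬i) ∨ (¬h ∧ ¬l)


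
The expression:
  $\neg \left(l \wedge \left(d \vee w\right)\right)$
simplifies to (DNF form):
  $\left(\neg d \wedge \neg w\right) \vee \neg l$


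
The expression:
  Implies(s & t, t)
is always true.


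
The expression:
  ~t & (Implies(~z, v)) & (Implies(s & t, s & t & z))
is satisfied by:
  {z: True, v: True, t: False}
  {z: True, v: False, t: False}
  {v: True, z: False, t: False}


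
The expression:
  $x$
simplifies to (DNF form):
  $x$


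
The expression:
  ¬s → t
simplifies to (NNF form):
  s ∨ t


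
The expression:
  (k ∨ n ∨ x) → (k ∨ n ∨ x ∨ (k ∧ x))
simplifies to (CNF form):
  True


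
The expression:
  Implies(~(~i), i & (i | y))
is always true.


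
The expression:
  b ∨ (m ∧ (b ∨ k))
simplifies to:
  b ∨ (k ∧ m)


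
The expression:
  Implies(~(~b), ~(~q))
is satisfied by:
  {q: True, b: False}
  {b: False, q: False}
  {b: True, q: True}


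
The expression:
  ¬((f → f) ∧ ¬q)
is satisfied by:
  {q: True}


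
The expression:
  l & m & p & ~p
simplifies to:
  False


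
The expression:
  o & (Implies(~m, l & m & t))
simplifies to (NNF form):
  m & o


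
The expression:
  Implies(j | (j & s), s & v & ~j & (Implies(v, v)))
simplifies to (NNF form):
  ~j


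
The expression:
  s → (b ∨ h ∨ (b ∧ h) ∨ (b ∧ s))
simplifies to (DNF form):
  b ∨ h ∨ ¬s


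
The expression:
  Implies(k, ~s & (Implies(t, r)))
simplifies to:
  ~k | (r & ~s) | (~s & ~t)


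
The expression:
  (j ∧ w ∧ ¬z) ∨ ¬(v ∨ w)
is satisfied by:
  {j: True, z: False, w: False, v: False}
  {j: False, z: False, w: False, v: False}
  {z: True, j: True, v: False, w: False}
  {z: True, v: False, j: False, w: False}
  {w: True, j: True, v: False, z: False}
  {w: True, v: True, j: True, z: False}


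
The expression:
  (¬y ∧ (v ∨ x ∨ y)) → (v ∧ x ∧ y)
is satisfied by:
  {y: True, v: False, x: False}
  {y: True, x: True, v: False}
  {y: True, v: True, x: False}
  {y: True, x: True, v: True}
  {x: False, v: False, y: False}


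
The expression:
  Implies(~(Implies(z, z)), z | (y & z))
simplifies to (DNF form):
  True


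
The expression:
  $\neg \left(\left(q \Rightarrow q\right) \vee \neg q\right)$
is never true.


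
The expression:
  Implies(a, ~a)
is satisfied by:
  {a: False}


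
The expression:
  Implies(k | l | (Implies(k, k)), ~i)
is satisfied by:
  {i: False}


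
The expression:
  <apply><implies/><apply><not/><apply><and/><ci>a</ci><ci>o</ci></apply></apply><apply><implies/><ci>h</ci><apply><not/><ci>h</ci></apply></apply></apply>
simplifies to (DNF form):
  <apply><or/><apply><not/><ci>h</ci></apply><apply><and/><ci>a</ci><ci>o</ci></apply></apply>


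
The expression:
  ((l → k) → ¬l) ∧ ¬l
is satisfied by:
  {l: False}


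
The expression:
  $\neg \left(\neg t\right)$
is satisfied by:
  {t: True}


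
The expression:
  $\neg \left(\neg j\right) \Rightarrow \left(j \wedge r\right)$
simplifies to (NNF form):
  $r \vee \neg j$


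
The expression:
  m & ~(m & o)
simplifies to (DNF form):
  m & ~o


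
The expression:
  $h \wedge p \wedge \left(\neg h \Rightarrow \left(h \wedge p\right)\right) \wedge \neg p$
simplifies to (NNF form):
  $\text{False}$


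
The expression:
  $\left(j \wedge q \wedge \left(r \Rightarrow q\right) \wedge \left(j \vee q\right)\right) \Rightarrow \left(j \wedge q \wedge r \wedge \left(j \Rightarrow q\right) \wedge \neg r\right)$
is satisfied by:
  {q: False, j: False}
  {j: True, q: False}
  {q: True, j: False}


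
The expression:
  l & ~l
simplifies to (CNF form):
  False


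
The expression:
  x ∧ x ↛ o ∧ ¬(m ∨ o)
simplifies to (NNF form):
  x ∧ ¬m ∧ ¬o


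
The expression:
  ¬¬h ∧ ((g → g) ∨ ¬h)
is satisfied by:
  {h: True}


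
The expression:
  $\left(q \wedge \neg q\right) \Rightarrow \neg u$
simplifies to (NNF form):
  $\text{True}$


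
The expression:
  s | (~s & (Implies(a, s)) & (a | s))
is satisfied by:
  {s: True}


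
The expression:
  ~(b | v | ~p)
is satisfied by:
  {p: True, v: False, b: False}


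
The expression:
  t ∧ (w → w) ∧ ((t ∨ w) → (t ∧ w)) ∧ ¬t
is never true.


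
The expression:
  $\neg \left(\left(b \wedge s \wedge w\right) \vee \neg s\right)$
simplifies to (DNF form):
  $\left(s \wedge \neg b\right) \vee \left(s \wedge \neg w\right)$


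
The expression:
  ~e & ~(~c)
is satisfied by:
  {c: True, e: False}


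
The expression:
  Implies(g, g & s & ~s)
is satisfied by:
  {g: False}


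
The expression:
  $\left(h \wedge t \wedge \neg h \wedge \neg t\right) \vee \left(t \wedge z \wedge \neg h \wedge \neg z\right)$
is never true.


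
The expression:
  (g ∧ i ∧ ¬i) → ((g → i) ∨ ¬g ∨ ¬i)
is always true.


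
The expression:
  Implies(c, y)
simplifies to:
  y | ~c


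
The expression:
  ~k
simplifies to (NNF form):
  ~k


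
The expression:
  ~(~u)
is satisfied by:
  {u: True}


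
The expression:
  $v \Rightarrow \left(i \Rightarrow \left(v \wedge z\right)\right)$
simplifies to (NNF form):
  $z \vee \neg i \vee \neg v$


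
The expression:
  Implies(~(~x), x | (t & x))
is always true.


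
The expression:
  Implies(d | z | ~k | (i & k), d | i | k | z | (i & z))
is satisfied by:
  {i: True, d: True, k: True, z: True}
  {i: True, d: True, k: True, z: False}
  {i: True, d: True, z: True, k: False}
  {i: True, d: True, z: False, k: False}
  {i: True, k: True, z: True, d: False}
  {i: True, k: True, z: False, d: False}
  {i: True, k: False, z: True, d: False}
  {i: True, k: False, z: False, d: False}
  {d: True, k: True, z: True, i: False}
  {d: True, k: True, z: False, i: False}
  {d: True, z: True, k: False, i: False}
  {d: True, z: False, k: False, i: False}
  {k: True, z: True, d: False, i: False}
  {k: True, d: False, z: False, i: False}
  {z: True, d: False, k: False, i: False}


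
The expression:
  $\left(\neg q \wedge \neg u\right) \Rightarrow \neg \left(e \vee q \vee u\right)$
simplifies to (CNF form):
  $q \vee u \vee \neg e$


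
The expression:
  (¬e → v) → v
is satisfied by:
  {v: True, e: False}
  {e: False, v: False}
  {e: True, v: True}


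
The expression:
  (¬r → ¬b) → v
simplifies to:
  v ∨ (b ∧ ¬r)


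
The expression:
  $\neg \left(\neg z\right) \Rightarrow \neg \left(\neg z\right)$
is always true.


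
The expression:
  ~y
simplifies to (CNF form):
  ~y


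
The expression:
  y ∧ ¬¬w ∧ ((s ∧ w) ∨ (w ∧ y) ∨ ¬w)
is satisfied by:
  {w: True, y: True}


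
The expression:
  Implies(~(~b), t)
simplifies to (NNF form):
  t | ~b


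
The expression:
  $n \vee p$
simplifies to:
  $n \vee p$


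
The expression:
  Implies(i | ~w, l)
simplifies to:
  l | (w & ~i)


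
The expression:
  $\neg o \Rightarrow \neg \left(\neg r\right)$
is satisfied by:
  {r: True, o: True}
  {r: True, o: False}
  {o: True, r: False}


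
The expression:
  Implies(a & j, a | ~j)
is always true.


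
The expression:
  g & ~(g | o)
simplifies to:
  False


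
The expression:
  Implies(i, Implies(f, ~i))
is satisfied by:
  {i: False, f: False}
  {f: True, i: False}
  {i: True, f: False}


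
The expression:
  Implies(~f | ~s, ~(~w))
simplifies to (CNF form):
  (f | w) & (s | w)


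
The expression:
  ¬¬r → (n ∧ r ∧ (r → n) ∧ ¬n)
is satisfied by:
  {r: False}


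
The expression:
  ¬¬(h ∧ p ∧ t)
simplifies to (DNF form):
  h ∧ p ∧ t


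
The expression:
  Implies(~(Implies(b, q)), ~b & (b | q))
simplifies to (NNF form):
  q | ~b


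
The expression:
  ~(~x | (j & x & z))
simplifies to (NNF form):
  x & (~j | ~z)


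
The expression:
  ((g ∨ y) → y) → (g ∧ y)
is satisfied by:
  {g: True}


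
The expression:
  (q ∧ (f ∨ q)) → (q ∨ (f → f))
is always true.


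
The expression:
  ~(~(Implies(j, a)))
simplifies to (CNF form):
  a | ~j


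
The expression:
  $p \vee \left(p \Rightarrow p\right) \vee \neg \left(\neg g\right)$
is always true.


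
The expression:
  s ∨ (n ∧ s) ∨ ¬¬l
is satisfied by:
  {l: True, s: True}
  {l: True, s: False}
  {s: True, l: False}


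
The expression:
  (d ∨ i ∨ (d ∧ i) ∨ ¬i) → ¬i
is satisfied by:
  {i: False}


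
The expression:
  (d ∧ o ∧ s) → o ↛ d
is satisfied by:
  {s: False, o: False, d: False}
  {d: True, s: False, o: False}
  {o: True, s: False, d: False}
  {d: True, o: True, s: False}
  {s: True, d: False, o: False}
  {d: True, s: True, o: False}
  {o: True, s: True, d: False}


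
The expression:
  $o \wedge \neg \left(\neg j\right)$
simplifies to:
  $j \wedge o$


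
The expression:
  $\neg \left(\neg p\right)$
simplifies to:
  $p$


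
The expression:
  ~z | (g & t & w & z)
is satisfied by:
  {t: True, g: True, w: True, z: False}
  {t: True, g: True, w: False, z: False}
  {t: True, w: True, g: False, z: False}
  {t: True, w: False, g: False, z: False}
  {g: True, w: True, t: False, z: False}
  {g: True, t: False, w: False, z: False}
  {g: False, w: True, t: False, z: False}
  {g: False, t: False, w: False, z: False}
  {t: True, z: True, g: True, w: True}


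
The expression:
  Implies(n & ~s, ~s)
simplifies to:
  True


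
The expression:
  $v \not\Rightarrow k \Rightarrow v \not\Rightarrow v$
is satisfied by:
  {k: True, v: False}
  {v: False, k: False}
  {v: True, k: True}


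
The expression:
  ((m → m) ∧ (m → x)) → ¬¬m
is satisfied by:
  {m: True}


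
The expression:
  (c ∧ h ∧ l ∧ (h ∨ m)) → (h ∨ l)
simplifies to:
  True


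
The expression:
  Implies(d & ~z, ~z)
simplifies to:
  True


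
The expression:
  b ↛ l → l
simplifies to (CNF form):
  l ∨ ¬b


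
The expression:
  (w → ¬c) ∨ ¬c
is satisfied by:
  {w: False, c: False}
  {c: True, w: False}
  {w: True, c: False}


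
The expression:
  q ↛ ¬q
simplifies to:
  q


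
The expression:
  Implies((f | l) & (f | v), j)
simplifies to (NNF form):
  j | (~f & ~l) | (~f & ~v)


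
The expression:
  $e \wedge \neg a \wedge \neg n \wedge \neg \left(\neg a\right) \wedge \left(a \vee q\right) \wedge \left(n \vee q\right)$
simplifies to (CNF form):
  $\text{False}$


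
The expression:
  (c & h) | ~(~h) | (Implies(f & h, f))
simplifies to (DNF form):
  True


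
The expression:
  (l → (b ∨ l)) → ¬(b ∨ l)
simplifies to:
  ¬b ∧ ¬l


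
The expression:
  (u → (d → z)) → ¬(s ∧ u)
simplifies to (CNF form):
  (d ∨ ¬s ∨ ¬u) ∧ (¬s ∨ ¬u ∨ ¬z)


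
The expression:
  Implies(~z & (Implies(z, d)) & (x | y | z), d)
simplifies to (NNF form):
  d | z | (~x & ~y)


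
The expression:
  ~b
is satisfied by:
  {b: False}


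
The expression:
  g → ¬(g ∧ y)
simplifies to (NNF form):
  ¬g ∨ ¬y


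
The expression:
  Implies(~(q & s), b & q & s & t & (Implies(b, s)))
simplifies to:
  q & s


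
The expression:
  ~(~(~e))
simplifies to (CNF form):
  ~e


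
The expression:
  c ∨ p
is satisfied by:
  {c: True, p: True}
  {c: True, p: False}
  {p: True, c: False}


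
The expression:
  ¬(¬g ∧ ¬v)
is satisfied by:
  {v: True, g: True}
  {v: True, g: False}
  {g: True, v: False}


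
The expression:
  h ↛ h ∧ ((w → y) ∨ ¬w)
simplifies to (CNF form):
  False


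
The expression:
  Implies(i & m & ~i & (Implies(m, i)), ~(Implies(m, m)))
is always true.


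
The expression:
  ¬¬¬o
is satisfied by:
  {o: False}


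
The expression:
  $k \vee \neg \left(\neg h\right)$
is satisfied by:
  {k: True, h: True}
  {k: True, h: False}
  {h: True, k: False}


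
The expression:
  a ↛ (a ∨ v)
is never true.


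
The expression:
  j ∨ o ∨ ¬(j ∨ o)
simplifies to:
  True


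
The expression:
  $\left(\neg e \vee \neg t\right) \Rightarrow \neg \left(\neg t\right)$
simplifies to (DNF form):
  $t$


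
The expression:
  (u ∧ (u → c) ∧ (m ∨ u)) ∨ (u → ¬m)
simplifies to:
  c ∨ ¬m ∨ ¬u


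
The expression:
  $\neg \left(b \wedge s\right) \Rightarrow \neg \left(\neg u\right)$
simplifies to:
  $u \vee \left(b \wedge s\right)$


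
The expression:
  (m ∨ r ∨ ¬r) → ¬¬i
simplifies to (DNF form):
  i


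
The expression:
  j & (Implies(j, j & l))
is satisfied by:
  {j: True, l: True}


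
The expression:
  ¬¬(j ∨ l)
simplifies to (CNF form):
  j ∨ l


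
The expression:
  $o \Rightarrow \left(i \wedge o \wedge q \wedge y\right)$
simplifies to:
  $\left(i \wedge q \wedge y\right) \vee \neg o$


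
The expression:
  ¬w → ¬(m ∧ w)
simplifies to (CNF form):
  True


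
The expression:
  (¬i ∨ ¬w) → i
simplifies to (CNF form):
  i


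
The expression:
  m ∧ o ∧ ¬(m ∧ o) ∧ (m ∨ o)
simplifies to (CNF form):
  False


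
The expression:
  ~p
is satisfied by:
  {p: False}


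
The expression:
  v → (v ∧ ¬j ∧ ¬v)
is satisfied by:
  {v: False}


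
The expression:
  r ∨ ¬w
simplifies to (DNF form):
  r ∨ ¬w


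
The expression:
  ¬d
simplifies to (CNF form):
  ¬d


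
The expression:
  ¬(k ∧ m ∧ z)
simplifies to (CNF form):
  ¬k ∨ ¬m ∨ ¬z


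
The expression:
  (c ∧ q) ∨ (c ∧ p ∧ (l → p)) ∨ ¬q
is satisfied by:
  {c: True, q: False}
  {q: False, c: False}
  {q: True, c: True}


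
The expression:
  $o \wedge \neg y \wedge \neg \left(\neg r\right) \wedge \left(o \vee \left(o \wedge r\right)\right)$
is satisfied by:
  {r: True, o: True, y: False}


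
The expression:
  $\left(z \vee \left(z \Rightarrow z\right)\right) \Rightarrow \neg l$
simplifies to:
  $\neg l$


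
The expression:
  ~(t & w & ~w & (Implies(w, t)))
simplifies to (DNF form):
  True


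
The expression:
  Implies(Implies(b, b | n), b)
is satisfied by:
  {b: True}


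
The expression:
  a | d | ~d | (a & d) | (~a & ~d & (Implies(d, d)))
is always true.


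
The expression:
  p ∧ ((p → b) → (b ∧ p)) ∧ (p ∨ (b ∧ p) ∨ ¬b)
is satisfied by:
  {p: True}


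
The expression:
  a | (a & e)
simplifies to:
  a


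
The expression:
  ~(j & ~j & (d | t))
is always true.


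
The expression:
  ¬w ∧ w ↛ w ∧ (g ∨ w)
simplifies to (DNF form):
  False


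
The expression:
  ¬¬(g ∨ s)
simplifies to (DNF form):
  g ∨ s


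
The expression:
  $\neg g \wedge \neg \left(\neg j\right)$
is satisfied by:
  {j: True, g: False}


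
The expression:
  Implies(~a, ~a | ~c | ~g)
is always true.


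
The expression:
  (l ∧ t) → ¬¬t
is always true.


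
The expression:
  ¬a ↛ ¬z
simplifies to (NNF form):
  z ∧ ¬a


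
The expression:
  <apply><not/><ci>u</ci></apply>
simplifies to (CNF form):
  <apply><not/><ci>u</ci></apply>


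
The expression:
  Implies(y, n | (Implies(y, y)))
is always true.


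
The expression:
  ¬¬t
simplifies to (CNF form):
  t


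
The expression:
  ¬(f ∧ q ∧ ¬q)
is always true.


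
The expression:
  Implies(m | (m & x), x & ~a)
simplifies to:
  ~m | (x & ~a)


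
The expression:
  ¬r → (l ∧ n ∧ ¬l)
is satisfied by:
  {r: True}


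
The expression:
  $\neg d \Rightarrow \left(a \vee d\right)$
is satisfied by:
  {a: True, d: True}
  {a: True, d: False}
  {d: True, a: False}


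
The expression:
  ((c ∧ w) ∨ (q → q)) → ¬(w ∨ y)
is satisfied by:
  {y: False, w: False}


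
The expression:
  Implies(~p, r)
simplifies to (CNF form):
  p | r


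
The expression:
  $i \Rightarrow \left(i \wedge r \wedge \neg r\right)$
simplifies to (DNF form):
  $\neg i$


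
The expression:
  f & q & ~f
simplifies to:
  False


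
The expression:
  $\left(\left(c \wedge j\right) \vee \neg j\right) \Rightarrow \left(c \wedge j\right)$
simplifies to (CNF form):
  $j$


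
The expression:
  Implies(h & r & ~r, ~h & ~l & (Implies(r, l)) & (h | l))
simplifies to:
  True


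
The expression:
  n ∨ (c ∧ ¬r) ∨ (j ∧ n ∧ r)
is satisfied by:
  {n: True, c: True, r: False}
  {n: True, c: False, r: False}
  {r: True, n: True, c: True}
  {r: True, n: True, c: False}
  {c: True, r: False, n: False}


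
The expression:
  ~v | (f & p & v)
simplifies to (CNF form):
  (f | ~v) & (p | ~v)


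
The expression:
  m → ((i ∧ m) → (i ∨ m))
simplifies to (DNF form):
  True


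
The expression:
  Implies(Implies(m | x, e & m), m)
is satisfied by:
  {x: True, m: True}
  {x: True, m: False}
  {m: True, x: False}


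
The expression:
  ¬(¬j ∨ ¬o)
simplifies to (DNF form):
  j ∧ o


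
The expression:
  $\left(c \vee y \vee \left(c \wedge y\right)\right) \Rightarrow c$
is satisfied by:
  {c: True, y: False}
  {y: False, c: False}
  {y: True, c: True}


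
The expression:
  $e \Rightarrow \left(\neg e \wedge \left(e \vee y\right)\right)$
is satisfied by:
  {e: False}


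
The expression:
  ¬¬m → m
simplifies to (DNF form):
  True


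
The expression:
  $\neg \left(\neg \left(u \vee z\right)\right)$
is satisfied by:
  {z: True, u: True}
  {z: True, u: False}
  {u: True, z: False}


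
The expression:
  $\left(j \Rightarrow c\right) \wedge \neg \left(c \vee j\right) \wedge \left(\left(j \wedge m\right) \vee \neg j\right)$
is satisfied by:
  {j: False, c: False}


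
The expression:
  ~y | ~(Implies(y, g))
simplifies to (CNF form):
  ~g | ~y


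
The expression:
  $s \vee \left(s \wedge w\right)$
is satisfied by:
  {s: True}


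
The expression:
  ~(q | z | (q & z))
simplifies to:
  ~q & ~z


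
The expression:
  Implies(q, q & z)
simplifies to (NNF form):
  z | ~q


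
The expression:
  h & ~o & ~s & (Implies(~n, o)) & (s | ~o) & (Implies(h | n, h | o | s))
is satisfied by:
  {h: True, n: True, o: False, s: False}


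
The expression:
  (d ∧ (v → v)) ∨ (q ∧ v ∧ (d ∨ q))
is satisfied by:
  {d: True, q: True, v: True}
  {d: True, q: True, v: False}
  {d: True, v: True, q: False}
  {d: True, v: False, q: False}
  {q: True, v: True, d: False}


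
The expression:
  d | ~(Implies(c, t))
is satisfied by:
  {d: True, c: True, t: False}
  {d: True, t: False, c: False}
  {d: True, c: True, t: True}
  {d: True, t: True, c: False}
  {c: True, t: False, d: False}


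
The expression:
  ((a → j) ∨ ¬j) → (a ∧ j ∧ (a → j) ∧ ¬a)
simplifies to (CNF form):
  False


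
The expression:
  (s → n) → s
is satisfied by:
  {s: True}


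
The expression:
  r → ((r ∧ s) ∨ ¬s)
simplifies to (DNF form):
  True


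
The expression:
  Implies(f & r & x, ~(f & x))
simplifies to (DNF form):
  ~f | ~r | ~x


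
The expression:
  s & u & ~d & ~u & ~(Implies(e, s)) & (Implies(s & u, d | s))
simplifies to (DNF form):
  False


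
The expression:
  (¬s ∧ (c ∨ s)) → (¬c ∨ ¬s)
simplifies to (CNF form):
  True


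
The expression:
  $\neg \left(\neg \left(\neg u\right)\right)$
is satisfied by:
  {u: False}


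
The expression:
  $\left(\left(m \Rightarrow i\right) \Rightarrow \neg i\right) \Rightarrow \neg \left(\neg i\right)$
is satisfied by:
  {i: True}


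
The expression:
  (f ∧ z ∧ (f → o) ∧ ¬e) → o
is always true.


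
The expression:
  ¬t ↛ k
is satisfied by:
  {k: True, t: False}
  {t: False, k: False}
  {t: True, k: True}


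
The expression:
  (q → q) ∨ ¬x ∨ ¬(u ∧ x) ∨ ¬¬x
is always true.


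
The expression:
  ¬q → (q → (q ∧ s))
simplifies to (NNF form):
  True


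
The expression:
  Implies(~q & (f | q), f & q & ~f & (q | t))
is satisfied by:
  {q: True, f: False}
  {f: False, q: False}
  {f: True, q: True}


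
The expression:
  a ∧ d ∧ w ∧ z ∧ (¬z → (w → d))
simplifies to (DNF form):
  a ∧ d ∧ w ∧ z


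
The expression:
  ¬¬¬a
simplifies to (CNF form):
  ¬a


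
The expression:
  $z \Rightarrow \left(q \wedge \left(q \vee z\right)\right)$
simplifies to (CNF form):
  $q \vee \neg z$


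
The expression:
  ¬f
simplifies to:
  ¬f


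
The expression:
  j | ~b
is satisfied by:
  {j: True, b: False}
  {b: False, j: False}
  {b: True, j: True}


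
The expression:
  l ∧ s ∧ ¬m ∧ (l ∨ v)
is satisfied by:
  {s: True, l: True, m: False}


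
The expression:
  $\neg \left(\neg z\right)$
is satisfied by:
  {z: True}


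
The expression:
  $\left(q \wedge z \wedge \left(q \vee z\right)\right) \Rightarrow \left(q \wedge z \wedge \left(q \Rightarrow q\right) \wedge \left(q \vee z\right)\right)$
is always true.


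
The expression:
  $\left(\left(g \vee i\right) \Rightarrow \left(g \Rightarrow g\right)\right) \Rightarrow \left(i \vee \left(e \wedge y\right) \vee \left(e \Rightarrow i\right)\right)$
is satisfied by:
  {i: True, y: True, e: False}
  {i: True, e: False, y: False}
  {y: True, e: False, i: False}
  {y: False, e: False, i: False}
  {i: True, y: True, e: True}
  {i: True, e: True, y: False}
  {y: True, e: True, i: False}


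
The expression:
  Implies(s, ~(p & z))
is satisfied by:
  {s: False, z: False, p: False}
  {p: True, s: False, z: False}
  {z: True, s: False, p: False}
  {p: True, z: True, s: False}
  {s: True, p: False, z: False}
  {p: True, s: True, z: False}
  {z: True, s: True, p: False}


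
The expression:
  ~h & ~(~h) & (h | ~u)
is never true.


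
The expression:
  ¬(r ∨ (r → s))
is never true.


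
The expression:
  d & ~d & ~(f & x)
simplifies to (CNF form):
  False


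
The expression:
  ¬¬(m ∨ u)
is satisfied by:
  {m: True, u: True}
  {m: True, u: False}
  {u: True, m: False}


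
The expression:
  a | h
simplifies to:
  a | h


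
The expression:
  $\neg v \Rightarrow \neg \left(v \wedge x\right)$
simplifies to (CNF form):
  $\text{True}$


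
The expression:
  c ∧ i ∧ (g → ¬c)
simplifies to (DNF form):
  c ∧ i ∧ ¬g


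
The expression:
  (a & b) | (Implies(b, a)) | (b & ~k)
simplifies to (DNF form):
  a | ~b | ~k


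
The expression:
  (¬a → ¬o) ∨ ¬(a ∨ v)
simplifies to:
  a ∨ ¬o ∨ ¬v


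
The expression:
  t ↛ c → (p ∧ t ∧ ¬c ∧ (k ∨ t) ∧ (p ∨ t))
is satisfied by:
  {c: True, p: True, t: False}
  {c: True, p: False, t: False}
  {p: True, c: False, t: False}
  {c: False, p: False, t: False}
  {c: True, t: True, p: True}
  {c: True, t: True, p: False}
  {t: True, p: True, c: False}


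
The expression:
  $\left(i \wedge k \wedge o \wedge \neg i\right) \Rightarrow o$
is always true.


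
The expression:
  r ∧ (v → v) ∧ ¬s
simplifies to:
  r ∧ ¬s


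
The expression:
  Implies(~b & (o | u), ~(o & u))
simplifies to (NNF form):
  b | ~o | ~u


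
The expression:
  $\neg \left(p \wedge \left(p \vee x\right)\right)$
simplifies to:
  $\neg p$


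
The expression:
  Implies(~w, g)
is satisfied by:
  {g: True, w: True}
  {g: True, w: False}
  {w: True, g: False}


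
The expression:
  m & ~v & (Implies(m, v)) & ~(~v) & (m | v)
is never true.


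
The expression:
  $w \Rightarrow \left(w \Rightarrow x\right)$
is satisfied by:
  {x: True, w: False}
  {w: False, x: False}
  {w: True, x: True}


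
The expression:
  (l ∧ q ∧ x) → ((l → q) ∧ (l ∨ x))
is always true.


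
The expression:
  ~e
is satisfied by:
  {e: False}


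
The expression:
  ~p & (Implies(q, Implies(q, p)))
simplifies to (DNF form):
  ~p & ~q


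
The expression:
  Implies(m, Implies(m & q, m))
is always true.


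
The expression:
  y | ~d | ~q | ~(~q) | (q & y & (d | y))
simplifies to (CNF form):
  True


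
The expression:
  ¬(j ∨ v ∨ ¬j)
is never true.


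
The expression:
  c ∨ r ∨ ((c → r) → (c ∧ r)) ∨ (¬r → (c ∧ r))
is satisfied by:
  {r: True, c: True}
  {r: True, c: False}
  {c: True, r: False}


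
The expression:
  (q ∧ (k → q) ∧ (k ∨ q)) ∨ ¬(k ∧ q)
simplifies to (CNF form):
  True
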